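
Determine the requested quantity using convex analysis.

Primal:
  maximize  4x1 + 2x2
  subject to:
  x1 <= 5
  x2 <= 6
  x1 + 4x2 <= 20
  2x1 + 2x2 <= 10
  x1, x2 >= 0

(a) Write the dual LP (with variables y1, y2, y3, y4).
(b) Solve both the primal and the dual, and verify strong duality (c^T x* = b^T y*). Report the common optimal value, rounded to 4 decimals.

The standard primal-dual pair for 'max c^T x s.t. A x <= b, x >= 0' is:
  Dual:  min b^T y  s.t.  A^T y >= c,  y >= 0.

So the dual LP is:
  minimize  5y1 + 6y2 + 20y3 + 10y4
  subject to:
    y1 + y3 + 2y4 >= 4
    y2 + 4y3 + 2y4 >= 2
    y1, y2, y3, y4 >= 0

Solving the primal: x* = (5, 0).
  primal value c^T x* = 20.
Solving the dual: y* = (2, 0, 0, 1).
  dual value b^T y* = 20.
Strong duality: c^T x* = b^T y*. Confirmed.

20


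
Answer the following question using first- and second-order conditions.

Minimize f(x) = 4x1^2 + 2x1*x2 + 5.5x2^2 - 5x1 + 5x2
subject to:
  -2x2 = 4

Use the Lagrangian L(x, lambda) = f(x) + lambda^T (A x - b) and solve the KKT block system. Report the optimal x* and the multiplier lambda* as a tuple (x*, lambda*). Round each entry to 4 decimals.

Form the Lagrangian:
  L(x, lambda) = (1/2) x^T Q x + c^T x + lambda^T (A x - b)
Stationarity (grad_x L = 0): Q x + c + A^T lambda = 0.
Primal feasibility: A x = b.

This gives the KKT block system:
  [ Q   A^T ] [ x     ]   [-c ]
  [ A    0  ] [ lambda ] = [ b ]

Solving the linear system:
  x*      = (1.125, -2)
  lambda* = (-7.375)
  f(x*)   = 6.9375

x* = (1.125, -2), lambda* = (-7.375)


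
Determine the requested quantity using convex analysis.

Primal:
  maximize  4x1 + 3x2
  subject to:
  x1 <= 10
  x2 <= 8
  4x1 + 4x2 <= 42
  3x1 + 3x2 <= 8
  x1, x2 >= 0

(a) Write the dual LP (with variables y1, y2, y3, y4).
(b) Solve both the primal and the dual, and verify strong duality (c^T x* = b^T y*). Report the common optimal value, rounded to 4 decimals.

The standard primal-dual pair for 'max c^T x s.t. A x <= b, x >= 0' is:
  Dual:  min b^T y  s.t.  A^T y >= c,  y >= 0.

So the dual LP is:
  minimize  10y1 + 8y2 + 42y3 + 8y4
  subject to:
    y1 + 4y3 + 3y4 >= 4
    y2 + 4y3 + 3y4 >= 3
    y1, y2, y3, y4 >= 0

Solving the primal: x* = (2.6667, 0).
  primal value c^T x* = 10.6667.
Solving the dual: y* = (0, 0, 0, 1.3333).
  dual value b^T y* = 10.6667.
Strong duality: c^T x* = b^T y*. Confirmed.

10.6667


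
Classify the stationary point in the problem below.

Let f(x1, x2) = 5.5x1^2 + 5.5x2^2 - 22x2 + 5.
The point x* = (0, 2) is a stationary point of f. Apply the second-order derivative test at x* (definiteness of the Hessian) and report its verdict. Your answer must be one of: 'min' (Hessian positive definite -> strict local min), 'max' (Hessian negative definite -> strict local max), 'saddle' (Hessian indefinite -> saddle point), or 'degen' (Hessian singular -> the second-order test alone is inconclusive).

Compute the Hessian H = grad^2 f:
  H = [[11, 0], [0, 11]]
Verify stationarity: grad f(x*) = H x* + g = (0, 0).
Eigenvalues of H: 11, 11.
Both eigenvalues > 0, so H is positive definite -> x* is a strict local min.

min


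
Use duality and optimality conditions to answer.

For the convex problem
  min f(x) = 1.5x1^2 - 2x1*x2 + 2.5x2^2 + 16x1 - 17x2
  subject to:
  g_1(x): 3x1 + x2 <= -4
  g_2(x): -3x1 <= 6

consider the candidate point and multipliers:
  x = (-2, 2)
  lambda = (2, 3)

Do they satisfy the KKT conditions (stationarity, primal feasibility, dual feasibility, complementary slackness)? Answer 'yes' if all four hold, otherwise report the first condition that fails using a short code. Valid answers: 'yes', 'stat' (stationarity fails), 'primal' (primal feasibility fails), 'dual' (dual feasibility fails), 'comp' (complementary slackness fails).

Gradient of f: grad f(x) = Q x + c = (6, -3)
Constraint values g_i(x) = a_i^T x - b_i:
  g_1((-2, 2)) = 0
  g_2((-2, 2)) = 0
Stationarity residual: grad f(x) + sum_i lambda_i a_i = (3, -1)
  -> stationarity FAILS
Primal feasibility (all g_i <= 0): OK
Dual feasibility (all lambda_i >= 0): OK
Complementary slackness (lambda_i * g_i(x) = 0 for all i): OK

Verdict: the first failing condition is stationarity -> stat.

stat


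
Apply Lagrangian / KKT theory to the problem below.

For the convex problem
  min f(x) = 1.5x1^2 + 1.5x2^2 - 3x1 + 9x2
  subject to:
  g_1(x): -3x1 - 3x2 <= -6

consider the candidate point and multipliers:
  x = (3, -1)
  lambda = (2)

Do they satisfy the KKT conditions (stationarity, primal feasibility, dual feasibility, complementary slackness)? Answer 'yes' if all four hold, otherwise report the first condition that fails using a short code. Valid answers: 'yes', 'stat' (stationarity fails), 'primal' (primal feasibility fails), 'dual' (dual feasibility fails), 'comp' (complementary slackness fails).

Gradient of f: grad f(x) = Q x + c = (6, 6)
Constraint values g_i(x) = a_i^T x - b_i:
  g_1((3, -1)) = 0
Stationarity residual: grad f(x) + sum_i lambda_i a_i = (0, 0)
  -> stationarity OK
Primal feasibility (all g_i <= 0): OK
Dual feasibility (all lambda_i >= 0): OK
Complementary slackness (lambda_i * g_i(x) = 0 for all i): OK

Verdict: yes, KKT holds.

yes


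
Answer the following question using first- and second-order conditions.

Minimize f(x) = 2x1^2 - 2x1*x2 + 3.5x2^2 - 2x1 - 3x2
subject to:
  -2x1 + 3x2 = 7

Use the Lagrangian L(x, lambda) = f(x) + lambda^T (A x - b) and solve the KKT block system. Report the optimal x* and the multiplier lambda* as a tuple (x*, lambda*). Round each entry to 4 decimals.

Form the Lagrangian:
  L(x, lambda) = (1/2) x^T Q x + c^T x + lambda^T (A x - b)
Stationarity (grad_x L = 0): Q x + c + A^T lambda = 0.
Primal feasibility: A x = b.

This gives the KKT block system:
  [ Q   A^T ] [ x     ]   [-c ]
  [ A    0  ] [ lambda ] = [ b ]

Solving the linear system:
  x*      = (-0.5, 2)
  lambda* = (-4)
  f(x*)   = 11.5

x* = (-0.5, 2), lambda* = (-4)


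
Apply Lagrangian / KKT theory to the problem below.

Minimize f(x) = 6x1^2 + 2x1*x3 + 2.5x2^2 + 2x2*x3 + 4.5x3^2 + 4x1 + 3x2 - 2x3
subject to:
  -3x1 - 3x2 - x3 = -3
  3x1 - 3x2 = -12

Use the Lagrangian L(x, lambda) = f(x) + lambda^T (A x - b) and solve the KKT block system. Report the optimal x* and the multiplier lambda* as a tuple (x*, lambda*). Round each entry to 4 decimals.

Form the Lagrangian:
  L(x, lambda) = (1/2) x^T Q x + c^T x + lambda^T (A x - b)
Stationarity (grad_x L = 0): Q x + c + A^T lambda = 0.
Primal feasibility: A x = b.

This gives the KKT block system:
  [ Q   A^T ] [ x     ]   [-c ]
  [ A    0  ] [ lambda ] = [ b ]

Solving the linear system:
  x*      = (-1.5051, 2.4949, 0.0307)
  lambda* = (0.256, 4.9226)
  f(x*)   = 30.6212

x* = (-1.5051, 2.4949, 0.0307), lambda* = (0.256, 4.9226)


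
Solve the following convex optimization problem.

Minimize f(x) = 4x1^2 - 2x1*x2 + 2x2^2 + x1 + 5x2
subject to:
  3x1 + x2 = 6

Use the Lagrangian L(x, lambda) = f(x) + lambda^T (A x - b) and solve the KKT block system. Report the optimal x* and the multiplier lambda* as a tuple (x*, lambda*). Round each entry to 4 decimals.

Form the Lagrangian:
  L(x, lambda) = (1/2) x^T Q x + c^T x + lambda^T (A x - b)
Stationarity (grad_x L = 0): Q x + c + A^T lambda = 0.
Primal feasibility: A x = b.

This gives the KKT block system:
  [ Q   A^T ] [ x     ]   [-c ]
  [ A    0  ] [ lambda ] = [ b ]

Solving the linear system:
  x*      = (1.75, 0.75)
  lambda* = (-4.5)
  f(x*)   = 16.25

x* = (1.75, 0.75), lambda* = (-4.5)


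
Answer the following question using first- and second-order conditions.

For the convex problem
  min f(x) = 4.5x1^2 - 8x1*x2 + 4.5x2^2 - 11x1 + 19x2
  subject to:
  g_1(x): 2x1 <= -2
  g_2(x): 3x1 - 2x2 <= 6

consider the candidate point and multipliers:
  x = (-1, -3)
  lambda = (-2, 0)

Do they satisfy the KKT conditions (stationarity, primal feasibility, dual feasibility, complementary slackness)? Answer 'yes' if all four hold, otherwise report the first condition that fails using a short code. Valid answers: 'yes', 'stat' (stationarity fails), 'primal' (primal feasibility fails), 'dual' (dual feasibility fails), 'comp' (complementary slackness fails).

Gradient of f: grad f(x) = Q x + c = (4, 0)
Constraint values g_i(x) = a_i^T x - b_i:
  g_1((-1, -3)) = 0
  g_2((-1, -3)) = -3
Stationarity residual: grad f(x) + sum_i lambda_i a_i = (0, 0)
  -> stationarity OK
Primal feasibility (all g_i <= 0): OK
Dual feasibility (all lambda_i >= 0): FAILS
Complementary slackness (lambda_i * g_i(x) = 0 for all i): OK

Verdict: the first failing condition is dual_feasibility -> dual.

dual


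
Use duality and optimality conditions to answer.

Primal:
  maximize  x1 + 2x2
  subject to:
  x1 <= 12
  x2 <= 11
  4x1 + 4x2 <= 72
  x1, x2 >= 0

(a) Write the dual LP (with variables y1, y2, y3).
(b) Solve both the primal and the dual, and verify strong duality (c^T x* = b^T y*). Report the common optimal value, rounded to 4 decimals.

The standard primal-dual pair for 'max c^T x s.t. A x <= b, x >= 0' is:
  Dual:  min b^T y  s.t.  A^T y >= c,  y >= 0.

So the dual LP is:
  minimize  12y1 + 11y2 + 72y3
  subject to:
    y1 + 4y3 >= 1
    y2 + 4y3 >= 2
    y1, y2, y3 >= 0

Solving the primal: x* = (7, 11).
  primal value c^T x* = 29.
Solving the dual: y* = (0, 1, 0.25).
  dual value b^T y* = 29.
Strong duality: c^T x* = b^T y*. Confirmed.

29


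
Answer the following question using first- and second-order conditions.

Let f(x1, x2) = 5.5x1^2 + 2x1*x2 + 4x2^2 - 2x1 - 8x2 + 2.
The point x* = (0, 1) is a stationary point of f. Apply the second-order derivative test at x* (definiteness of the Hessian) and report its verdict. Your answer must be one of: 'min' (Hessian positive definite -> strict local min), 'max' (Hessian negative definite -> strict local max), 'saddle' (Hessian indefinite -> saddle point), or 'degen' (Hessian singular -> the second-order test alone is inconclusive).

Compute the Hessian H = grad^2 f:
  H = [[11, 2], [2, 8]]
Verify stationarity: grad f(x*) = H x* + g = (0, 0).
Eigenvalues of H: 7, 12.
Both eigenvalues > 0, so H is positive definite -> x* is a strict local min.

min


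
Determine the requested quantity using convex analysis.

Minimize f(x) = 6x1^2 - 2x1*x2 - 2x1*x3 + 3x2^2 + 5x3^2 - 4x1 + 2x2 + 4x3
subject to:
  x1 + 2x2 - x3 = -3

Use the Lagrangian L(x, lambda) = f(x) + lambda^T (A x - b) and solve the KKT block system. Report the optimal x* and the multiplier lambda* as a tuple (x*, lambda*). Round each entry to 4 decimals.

Form the Lagrangian:
  L(x, lambda) = (1/2) x^T Q x + c^T x + lambda^T (A x - b)
Stationarity (grad_x L = 0): Q x + c + A^T lambda = 0.
Primal feasibility: A x = b.

This gives the KKT block system:
  [ Q   A^T ] [ x     ]   [-c ]
  [ A    0  ] [ lambda ] = [ b ]

Solving the linear system:
  x*      = (-0.1962, -1.462, -0.1203)
  lambda* = (3.1899)
  f(x*)   = 3.4747

x* = (-0.1962, -1.462, -0.1203), lambda* = (3.1899)


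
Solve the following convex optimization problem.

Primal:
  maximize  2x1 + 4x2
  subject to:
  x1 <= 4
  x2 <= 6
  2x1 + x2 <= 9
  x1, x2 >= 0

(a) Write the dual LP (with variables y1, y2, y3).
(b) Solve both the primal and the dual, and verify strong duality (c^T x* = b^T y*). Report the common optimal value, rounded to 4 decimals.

The standard primal-dual pair for 'max c^T x s.t. A x <= b, x >= 0' is:
  Dual:  min b^T y  s.t.  A^T y >= c,  y >= 0.

So the dual LP is:
  minimize  4y1 + 6y2 + 9y3
  subject to:
    y1 + 2y3 >= 2
    y2 + y3 >= 4
    y1, y2, y3 >= 0

Solving the primal: x* = (1.5, 6).
  primal value c^T x* = 27.
Solving the dual: y* = (0, 3, 1).
  dual value b^T y* = 27.
Strong duality: c^T x* = b^T y*. Confirmed.

27


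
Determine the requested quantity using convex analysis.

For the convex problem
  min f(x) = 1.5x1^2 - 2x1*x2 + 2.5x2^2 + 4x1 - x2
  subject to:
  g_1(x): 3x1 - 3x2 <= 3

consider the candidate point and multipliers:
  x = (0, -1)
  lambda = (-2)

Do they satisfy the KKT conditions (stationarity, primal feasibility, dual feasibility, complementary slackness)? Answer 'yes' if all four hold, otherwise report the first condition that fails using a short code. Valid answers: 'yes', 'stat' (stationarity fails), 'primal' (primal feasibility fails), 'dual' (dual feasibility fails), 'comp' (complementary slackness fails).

Gradient of f: grad f(x) = Q x + c = (6, -6)
Constraint values g_i(x) = a_i^T x - b_i:
  g_1((0, -1)) = 0
Stationarity residual: grad f(x) + sum_i lambda_i a_i = (0, 0)
  -> stationarity OK
Primal feasibility (all g_i <= 0): OK
Dual feasibility (all lambda_i >= 0): FAILS
Complementary slackness (lambda_i * g_i(x) = 0 for all i): OK

Verdict: the first failing condition is dual_feasibility -> dual.

dual


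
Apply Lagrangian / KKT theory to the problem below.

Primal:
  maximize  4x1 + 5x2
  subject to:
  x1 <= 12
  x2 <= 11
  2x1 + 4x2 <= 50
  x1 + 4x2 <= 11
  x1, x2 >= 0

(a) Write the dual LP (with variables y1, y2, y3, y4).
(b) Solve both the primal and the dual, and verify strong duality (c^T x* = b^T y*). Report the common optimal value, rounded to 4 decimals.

The standard primal-dual pair for 'max c^T x s.t. A x <= b, x >= 0' is:
  Dual:  min b^T y  s.t.  A^T y >= c,  y >= 0.

So the dual LP is:
  minimize  12y1 + 11y2 + 50y3 + 11y4
  subject to:
    y1 + 2y3 + y4 >= 4
    y2 + 4y3 + 4y4 >= 5
    y1, y2, y3, y4 >= 0

Solving the primal: x* = (11, 0).
  primal value c^T x* = 44.
Solving the dual: y* = (0, 0, 0, 4).
  dual value b^T y* = 44.
Strong duality: c^T x* = b^T y*. Confirmed.

44


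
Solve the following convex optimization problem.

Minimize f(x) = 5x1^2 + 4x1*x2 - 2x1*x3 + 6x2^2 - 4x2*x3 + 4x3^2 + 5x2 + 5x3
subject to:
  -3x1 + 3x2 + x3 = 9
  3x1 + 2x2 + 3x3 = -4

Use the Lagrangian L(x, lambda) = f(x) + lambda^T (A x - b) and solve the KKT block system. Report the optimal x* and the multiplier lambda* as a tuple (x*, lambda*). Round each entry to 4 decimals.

Form the Lagrangian:
  L(x, lambda) = (1/2) x^T Q x + c^T x + lambda^T (A x - b)
Stationarity (grad_x L = 0): Q x + c + A^T lambda = 0.
Primal feasibility: A x = b.

This gives the KKT block system:
  [ Q   A^T ] [ x     ]   [-c ]
  [ A    0  ] [ lambda ] = [ b ]

Solving the linear system:
  x*      = (-1.9156, 1.1447, -0.1809)
  lambda* = (-4.255, 0.4834)
  f(x*)   = 22.5236

x* = (-1.9156, 1.1447, -0.1809), lambda* = (-4.255, 0.4834)


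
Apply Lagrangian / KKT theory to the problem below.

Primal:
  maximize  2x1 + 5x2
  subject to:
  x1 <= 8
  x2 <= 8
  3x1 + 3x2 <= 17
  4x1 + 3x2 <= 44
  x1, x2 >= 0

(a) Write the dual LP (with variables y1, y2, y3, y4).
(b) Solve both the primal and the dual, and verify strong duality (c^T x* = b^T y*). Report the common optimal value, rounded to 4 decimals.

The standard primal-dual pair for 'max c^T x s.t. A x <= b, x >= 0' is:
  Dual:  min b^T y  s.t.  A^T y >= c,  y >= 0.

So the dual LP is:
  minimize  8y1 + 8y2 + 17y3 + 44y4
  subject to:
    y1 + 3y3 + 4y4 >= 2
    y2 + 3y3 + 3y4 >= 5
    y1, y2, y3, y4 >= 0

Solving the primal: x* = (0, 5.6667).
  primal value c^T x* = 28.3333.
Solving the dual: y* = (0, 0, 1.6667, 0).
  dual value b^T y* = 28.3333.
Strong duality: c^T x* = b^T y*. Confirmed.

28.3333


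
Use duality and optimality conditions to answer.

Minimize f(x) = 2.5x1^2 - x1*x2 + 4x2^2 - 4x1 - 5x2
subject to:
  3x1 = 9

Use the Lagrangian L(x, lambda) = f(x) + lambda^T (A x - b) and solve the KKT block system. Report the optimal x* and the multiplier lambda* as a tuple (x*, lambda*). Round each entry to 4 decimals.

Form the Lagrangian:
  L(x, lambda) = (1/2) x^T Q x + c^T x + lambda^T (A x - b)
Stationarity (grad_x L = 0): Q x + c + A^T lambda = 0.
Primal feasibility: A x = b.

This gives the KKT block system:
  [ Q   A^T ] [ x     ]   [-c ]
  [ A    0  ] [ lambda ] = [ b ]

Solving the linear system:
  x*      = (3, 1)
  lambda* = (-3.3333)
  f(x*)   = 6.5

x* = (3, 1), lambda* = (-3.3333)


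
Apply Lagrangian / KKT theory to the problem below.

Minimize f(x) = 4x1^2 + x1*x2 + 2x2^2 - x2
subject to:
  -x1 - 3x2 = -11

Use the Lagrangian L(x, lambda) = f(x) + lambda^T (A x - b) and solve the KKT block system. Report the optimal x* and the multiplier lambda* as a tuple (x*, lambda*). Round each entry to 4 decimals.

Form the Lagrangian:
  L(x, lambda) = (1/2) x^T Q x + c^T x + lambda^T (A x - b)
Stationarity (grad_x L = 0): Q x + c + A^T lambda = 0.
Primal feasibility: A x = b.

This gives the KKT block system:
  [ Q   A^T ] [ x     ]   [-c ]
  [ A    0  ] [ lambda ] = [ b ]

Solving the linear system:
  x*      = (0.1143, 3.6286)
  lambda* = (4.5429)
  f(x*)   = 23.1714

x* = (0.1143, 3.6286), lambda* = (4.5429)


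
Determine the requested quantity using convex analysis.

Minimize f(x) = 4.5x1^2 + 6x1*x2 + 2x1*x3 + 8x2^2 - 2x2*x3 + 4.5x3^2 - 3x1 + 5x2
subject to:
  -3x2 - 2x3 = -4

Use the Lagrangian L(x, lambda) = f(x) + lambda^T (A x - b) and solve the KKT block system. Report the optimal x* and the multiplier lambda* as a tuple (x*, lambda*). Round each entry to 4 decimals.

Form the Lagrangian:
  L(x, lambda) = (1/2) x^T Q x + c^T x + lambda^T (A x - b)
Stationarity (grad_x L = 0): Q x + c + A^T lambda = 0.
Primal feasibility: A x = b.

This gives the KKT block system:
  [ Q   A^T ] [ x     ]   [-c ]
  [ A    0  ] [ lambda ] = [ b ]

Solving the linear system:
  x*      = (-0.3239, 0.6384, 1.0424)
  lambda* = (3.7286)
  f(x*)   = 9.5391

x* = (-0.3239, 0.6384, 1.0424), lambda* = (3.7286)


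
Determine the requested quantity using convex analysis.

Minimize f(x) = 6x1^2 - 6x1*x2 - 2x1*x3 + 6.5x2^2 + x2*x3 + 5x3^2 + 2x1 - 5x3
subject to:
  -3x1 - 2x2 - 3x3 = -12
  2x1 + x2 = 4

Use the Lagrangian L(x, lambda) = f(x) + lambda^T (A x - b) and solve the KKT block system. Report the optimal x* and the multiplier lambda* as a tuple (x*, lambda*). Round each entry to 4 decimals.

Form the Lagrangian:
  L(x, lambda) = (1/2) x^T Q x + c^T x + lambda^T (A x - b)
Stationarity (grad_x L = 0): Q x + c + A^T lambda = 0.
Primal feasibility: A x = b.

This gives the KKT block system:
  [ Q   A^T ] [ x     ]   [-c ]
  [ A    0  ] [ lambda ] = [ b ]

Solving the linear system:
  x*      = (1.4717, 1.0566, 1.8239)
  lambda* = (3.7841, 0.8393)
  f(x*)   = 17.9377

x* = (1.4717, 1.0566, 1.8239), lambda* = (3.7841, 0.8393)


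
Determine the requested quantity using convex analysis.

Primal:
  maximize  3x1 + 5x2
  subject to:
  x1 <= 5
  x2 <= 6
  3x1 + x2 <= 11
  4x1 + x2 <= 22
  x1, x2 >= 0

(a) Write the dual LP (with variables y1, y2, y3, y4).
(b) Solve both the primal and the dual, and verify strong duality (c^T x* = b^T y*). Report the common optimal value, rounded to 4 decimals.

The standard primal-dual pair for 'max c^T x s.t. A x <= b, x >= 0' is:
  Dual:  min b^T y  s.t.  A^T y >= c,  y >= 0.

So the dual LP is:
  minimize  5y1 + 6y2 + 11y3 + 22y4
  subject to:
    y1 + 3y3 + 4y4 >= 3
    y2 + y3 + y4 >= 5
    y1, y2, y3, y4 >= 0

Solving the primal: x* = (1.6667, 6).
  primal value c^T x* = 35.
Solving the dual: y* = (0, 4, 1, 0).
  dual value b^T y* = 35.
Strong duality: c^T x* = b^T y*. Confirmed.

35


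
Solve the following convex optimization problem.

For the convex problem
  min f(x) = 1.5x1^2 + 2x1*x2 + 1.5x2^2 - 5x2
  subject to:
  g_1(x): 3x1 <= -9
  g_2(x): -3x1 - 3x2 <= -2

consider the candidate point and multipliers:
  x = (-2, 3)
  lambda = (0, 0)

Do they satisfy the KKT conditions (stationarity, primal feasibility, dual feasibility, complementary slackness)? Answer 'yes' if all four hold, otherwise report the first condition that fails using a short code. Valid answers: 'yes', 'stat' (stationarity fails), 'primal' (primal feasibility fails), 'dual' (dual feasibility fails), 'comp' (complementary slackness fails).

Gradient of f: grad f(x) = Q x + c = (0, 0)
Constraint values g_i(x) = a_i^T x - b_i:
  g_1((-2, 3)) = 3
  g_2((-2, 3)) = -1
Stationarity residual: grad f(x) + sum_i lambda_i a_i = (0, 0)
  -> stationarity OK
Primal feasibility (all g_i <= 0): FAILS
Dual feasibility (all lambda_i >= 0): OK
Complementary slackness (lambda_i * g_i(x) = 0 for all i): OK

Verdict: the first failing condition is primal_feasibility -> primal.

primal


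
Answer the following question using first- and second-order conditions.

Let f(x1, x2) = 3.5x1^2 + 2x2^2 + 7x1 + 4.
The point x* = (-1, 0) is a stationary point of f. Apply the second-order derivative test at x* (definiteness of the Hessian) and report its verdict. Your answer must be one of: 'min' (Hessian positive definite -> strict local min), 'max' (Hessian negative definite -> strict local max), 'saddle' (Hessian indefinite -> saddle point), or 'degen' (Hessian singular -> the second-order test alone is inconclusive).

Compute the Hessian H = grad^2 f:
  H = [[7, 0], [0, 4]]
Verify stationarity: grad f(x*) = H x* + g = (0, 0).
Eigenvalues of H: 4, 7.
Both eigenvalues > 0, so H is positive definite -> x* is a strict local min.

min


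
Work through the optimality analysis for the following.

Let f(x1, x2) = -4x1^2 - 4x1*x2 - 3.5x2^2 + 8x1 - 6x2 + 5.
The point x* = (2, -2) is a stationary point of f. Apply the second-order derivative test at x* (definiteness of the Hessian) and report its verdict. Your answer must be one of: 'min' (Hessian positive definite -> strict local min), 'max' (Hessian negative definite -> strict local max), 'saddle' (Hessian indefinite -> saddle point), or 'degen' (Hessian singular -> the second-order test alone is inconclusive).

Compute the Hessian H = grad^2 f:
  H = [[-8, -4], [-4, -7]]
Verify stationarity: grad f(x*) = H x* + g = (0, 0).
Eigenvalues of H: -11.5311, -3.4689.
Both eigenvalues < 0, so H is negative definite -> x* is a strict local max.

max


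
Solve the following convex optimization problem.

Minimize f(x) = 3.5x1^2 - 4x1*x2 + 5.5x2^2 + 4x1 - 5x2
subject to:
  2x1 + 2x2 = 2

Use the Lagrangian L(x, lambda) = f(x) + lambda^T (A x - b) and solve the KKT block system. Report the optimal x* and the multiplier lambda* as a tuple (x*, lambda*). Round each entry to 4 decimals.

Form the Lagrangian:
  L(x, lambda) = (1/2) x^T Q x + c^T x + lambda^T (A x - b)
Stationarity (grad_x L = 0): Q x + c + A^T lambda = 0.
Primal feasibility: A x = b.

This gives the KKT block system:
  [ Q   A^T ] [ x     ]   [-c ]
  [ A    0  ] [ lambda ] = [ b ]

Solving the linear system:
  x*      = (0.2308, 0.7692)
  lambda* = (-1.2692)
  f(x*)   = -0.1923

x* = (0.2308, 0.7692), lambda* = (-1.2692)


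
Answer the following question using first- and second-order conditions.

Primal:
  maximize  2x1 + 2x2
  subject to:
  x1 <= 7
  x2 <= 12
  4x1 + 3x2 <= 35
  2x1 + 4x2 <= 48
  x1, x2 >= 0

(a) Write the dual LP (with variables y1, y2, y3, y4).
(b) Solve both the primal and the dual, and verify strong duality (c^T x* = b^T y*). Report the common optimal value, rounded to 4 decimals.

The standard primal-dual pair for 'max c^T x s.t. A x <= b, x >= 0' is:
  Dual:  min b^T y  s.t.  A^T y >= c,  y >= 0.

So the dual LP is:
  minimize  7y1 + 12y2 + 35y3 + 48y4
  subject to:
    y1 + 4y3 + 2y4 >= 2
    y2 + 3y3 + 4y4 >= 2
    y1, y2, y3, y4 >= 0

Solving the primal: x* = (0, 11.6667).
  primal value c^T x* = 23.3333.
Solving the dual: y* = (0, 0, 0.6667, 0).
  dual value b^T y* = 23.3333.
Strong duality: c^T x* = b^T y*. Confirmed.

23.3333


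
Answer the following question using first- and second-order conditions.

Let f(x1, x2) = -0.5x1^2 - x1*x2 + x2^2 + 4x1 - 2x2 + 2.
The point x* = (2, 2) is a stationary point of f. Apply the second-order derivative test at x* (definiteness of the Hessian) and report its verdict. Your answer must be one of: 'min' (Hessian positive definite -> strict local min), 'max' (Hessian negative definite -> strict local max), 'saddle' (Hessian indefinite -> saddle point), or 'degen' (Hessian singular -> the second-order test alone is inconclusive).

Compute the Hessian H = grad^2 f:
  H = [[-1, -1], [-1, 2]]
Verify stationarity: grad f(x*) = H x* + g = (0, 0).
Eigenvalues of H: -1.3028, 2.3028.
Eigenvalues have mixed signs, so H is indefinite -> x* is a saddle point.

saddle


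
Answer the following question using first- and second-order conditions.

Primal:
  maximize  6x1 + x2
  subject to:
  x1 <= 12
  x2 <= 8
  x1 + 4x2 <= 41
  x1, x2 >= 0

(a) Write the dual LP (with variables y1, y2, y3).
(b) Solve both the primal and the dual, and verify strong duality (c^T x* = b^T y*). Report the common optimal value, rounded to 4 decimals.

The standard primal-dual pair for 'max c^T x s.t. A x <= b, x >= 0' is:
  Dual:  min b^T y  s.t.  A^T y >= c,  y >= 0.

So the dual LP is:
  minimize  12y1 + 8y2 + 41y3
  subject to:
    y1 + y3 >= 6
    y2 + 4y3 >= 1
    y1, y2, y3 >= 0

Solving the primal: x* = (12, 7.25).
  primal value c^T x* = 79.25.
Solving the dual: y* = (5.75, 0, 0.25).
  dual value b^T y* = 79.25.
Strong duality: c^T x* = b^T y*. Confirmed.

79.25


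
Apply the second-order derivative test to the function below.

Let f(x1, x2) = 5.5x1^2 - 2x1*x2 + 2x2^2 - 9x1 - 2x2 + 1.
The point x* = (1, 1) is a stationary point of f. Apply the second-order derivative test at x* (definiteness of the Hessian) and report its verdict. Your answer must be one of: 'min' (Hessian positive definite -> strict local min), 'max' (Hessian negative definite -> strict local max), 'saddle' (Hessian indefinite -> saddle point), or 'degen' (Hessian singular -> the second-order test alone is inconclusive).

Compute the Hessian H = grad^2 f:
  H = [[11, -2], [-2, 4]]
Verify stationarity: grad f(x*) = H x* + g = (0, 0).
Eigenvalues of H: 3.4689, 11.5311.
Both eigenvalues > 0, so H is positive definite -> x* is a strict local min.

min


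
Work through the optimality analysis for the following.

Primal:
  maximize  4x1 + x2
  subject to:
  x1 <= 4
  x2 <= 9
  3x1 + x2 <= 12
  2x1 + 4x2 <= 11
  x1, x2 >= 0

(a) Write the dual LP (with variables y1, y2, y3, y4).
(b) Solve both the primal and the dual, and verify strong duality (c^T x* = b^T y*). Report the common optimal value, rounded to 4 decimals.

The standard primal-dual pair for 'max c^T x s.t. A x <= b, x >= 0' is:
  Dual:  min b^T y  s.t.  A^T y >= c,  y >= 0.

So the dual LP is:
  minimize  4y1 + 9y2 + 12y3 + 11y4
  subject to:
    y1 + 3y3 + 2y4 >= 4
    y2 + y3 + 4y4 >= 1
    y1, y2, y3, y4 >= 0

Solving the primal: x* = (4, 0).
  primal value c^T x* = 16.
Solving the dual: y* = (1, 0, 1, 0).
  dual value b^T y* = 16.
Strong duality: c^T x* = b^T y*. Confirmed.

16


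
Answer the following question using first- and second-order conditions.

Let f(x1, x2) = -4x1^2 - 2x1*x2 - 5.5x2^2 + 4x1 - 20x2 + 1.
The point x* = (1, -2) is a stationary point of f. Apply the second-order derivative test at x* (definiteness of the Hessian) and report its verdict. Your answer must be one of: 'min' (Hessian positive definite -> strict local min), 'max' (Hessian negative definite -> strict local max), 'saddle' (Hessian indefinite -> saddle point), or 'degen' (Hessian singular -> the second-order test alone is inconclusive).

Compute the Hessian H = grad^2 f:
  H = [[-8, -2], [-2, -11]]
Verify stationarity: grad f(x*) = H x* + g = (0, 0).
Eigenvalues of H: -12, -7.
Both eigenvalues < 0, so H is negative definite -> x* is a strict local max.

max


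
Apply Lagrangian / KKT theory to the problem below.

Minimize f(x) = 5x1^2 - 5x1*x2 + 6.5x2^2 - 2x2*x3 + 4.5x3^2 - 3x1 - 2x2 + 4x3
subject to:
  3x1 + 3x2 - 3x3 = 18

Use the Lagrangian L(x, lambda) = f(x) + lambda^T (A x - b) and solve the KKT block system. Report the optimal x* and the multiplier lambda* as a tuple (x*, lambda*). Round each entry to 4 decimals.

Form the Lagrangian:
  L(x, lambda) = (1/2) x^T Q x + c^T x + lambda^T (A x - b)
Stationarity (grad_x L = 0): Q x + c + A^T lambda = 0.
Primal feasibility: A x = b.

This gives the KKT block system:
  [ Q   A^T ] [ x     ]   [-c ]
  [ A    0  ] [ lambda ] = [ b ]

Solving the linear system:
  x*      = (2.5858, 1.9349, -1.4793)
  lambda* = (-4.3945)
  f(x*)   = 30.7781

x* = (2.5858, 1.9349, -1.4793), lambda* = (-4.3945)


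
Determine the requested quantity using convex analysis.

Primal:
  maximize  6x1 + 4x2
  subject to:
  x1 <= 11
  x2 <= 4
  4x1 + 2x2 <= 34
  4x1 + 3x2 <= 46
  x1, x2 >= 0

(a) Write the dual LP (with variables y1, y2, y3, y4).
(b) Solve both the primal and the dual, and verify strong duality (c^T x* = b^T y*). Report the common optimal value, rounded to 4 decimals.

The standard primal-dual pair for 'max c^T x s.t. A x <= b, x >= 0' is:
  Dual:  min b^T y  s.t.  A^T y >= c,  y >= 0.

So the dual LP is:
  minimize  11y1 + 4y2 + 34y3 + 46y4
  subject to:
    y1 + 4y3 + 4y4 >= 6
    y2 + 2y3 + 3y4 >= 4
    y1, y2, y3, y4 >= 0

Solving the primal: x* = (6.5, 4).
  primal value c^T x* = 55.
Solving the dual: y* = (0, 1, 1.5, 0).
  dual value b^T y* = 55.
Strong duality: c^T x* = b^T y*. Confirmed.

55


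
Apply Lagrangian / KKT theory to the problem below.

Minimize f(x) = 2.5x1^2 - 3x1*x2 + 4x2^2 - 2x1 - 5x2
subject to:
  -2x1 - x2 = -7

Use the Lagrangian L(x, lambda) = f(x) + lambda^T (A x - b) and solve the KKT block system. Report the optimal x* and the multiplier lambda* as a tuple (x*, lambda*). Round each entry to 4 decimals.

Form the Lagrangian:
  L(x, lambda) = (1/2) x^T Q x + c^T x + lambda^T (A x - b)
Stationarity (grad_x L = 0): Q x + c + A^T lambda = 0.
Primal feasibility: A x = b.

This gives the KKT block system:
  [ Q   A^T ] [ x     ]   [-c ]
  [ A    0  ] [ lambda ] = [ b ]

Solving the linear system:
  x*      = (2.551, 1.898)
  lambda* = (2.5306)
  f(x*)   = 1.5612

x* = (2.551, 1.898), lambda* = (2.5306)


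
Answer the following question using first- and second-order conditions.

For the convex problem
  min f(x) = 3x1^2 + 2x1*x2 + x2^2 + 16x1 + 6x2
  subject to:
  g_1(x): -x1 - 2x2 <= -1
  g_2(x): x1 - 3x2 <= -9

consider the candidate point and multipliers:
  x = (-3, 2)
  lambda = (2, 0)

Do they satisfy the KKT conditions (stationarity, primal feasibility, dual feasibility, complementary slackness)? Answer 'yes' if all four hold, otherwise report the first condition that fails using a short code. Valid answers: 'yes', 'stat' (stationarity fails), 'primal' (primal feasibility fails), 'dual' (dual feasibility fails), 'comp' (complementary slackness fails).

Gradient of f: grad f(x) = Q x + c = (2, 4)
Constraint values g_i(x) = a_i^T x - b_i:
  g_1((-3, 2)) = 0
  g_2((-3, 2)) = 0
Stationarity residual: grad f(x) + sum_i lambda_i a_i = (0, 0)
  -> stationarity OK
Primal feasibility (all g_i <= 0): OK
Dual feasibility (all lambda_i >= 0): OK
Complementary slackness (lambda_i * g_i(x) = 0 for all i): OK

Verdict: yes, KKT holds.

yes


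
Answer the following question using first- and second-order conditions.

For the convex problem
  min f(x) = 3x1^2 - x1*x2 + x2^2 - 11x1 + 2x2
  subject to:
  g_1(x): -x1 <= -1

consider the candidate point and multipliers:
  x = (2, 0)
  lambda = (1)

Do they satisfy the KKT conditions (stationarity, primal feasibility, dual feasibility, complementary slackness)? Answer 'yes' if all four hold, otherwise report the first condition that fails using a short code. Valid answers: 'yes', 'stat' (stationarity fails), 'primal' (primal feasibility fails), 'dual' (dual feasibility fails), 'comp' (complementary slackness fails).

Gradient of f: grad f(x) = Q x + c = (1, 0)
Constraint values g_i(x) = a_i^T x - b_i:
  g_1((2, 0)) = -1
Stationarity residual: grad f(x) + sum_i lambda_i a_i = (0, 0)
  -> stationarity OK
Primal feasibility (all g_i <= 0): OK
Dual feasibility (all lambda_i >= 0): OK
Complementary slackness (lambda_i * g_i(x) = 0 for all i): FAILS

Verdict: the first failing condition is complementary_slackness -> comp.

comp


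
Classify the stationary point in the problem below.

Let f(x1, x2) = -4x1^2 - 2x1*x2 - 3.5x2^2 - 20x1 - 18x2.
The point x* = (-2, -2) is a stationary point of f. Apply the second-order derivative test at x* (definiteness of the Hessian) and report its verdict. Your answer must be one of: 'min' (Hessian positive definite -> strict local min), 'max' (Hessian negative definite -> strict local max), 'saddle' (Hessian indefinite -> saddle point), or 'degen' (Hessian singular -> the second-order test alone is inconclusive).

Compute the Hessian H = grad^2 f:
  H = [[-8, -2], [-2, -7]]
Verify stationarity: grad f(x*) = H x* + g = (0, 0).
Eigenvalues of H: -9.5616, -5.4384.
Both eigenvalues < 0, so H is negative definite -> x* is a strict local max.

max


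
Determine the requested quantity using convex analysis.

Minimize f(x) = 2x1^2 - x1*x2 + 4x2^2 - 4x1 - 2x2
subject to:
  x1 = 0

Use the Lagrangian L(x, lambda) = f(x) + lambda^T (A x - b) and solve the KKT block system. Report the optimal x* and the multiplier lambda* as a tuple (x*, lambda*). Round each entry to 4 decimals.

Form the Lagrangian:
  L(x, lambda) = (1/2) x^T Q x + c^T x + lambda^T (A x - b)
Stationarity (grad_x L = 0): Q x + c + A^T lambda = 0.
Primal feasibility: A x = b.

This gives the KKT block system:
  [ Q   A^T ] [ x     ]   [-c ]
  [ A    0  ] [ lambda ] = [ b ]

Solving the linear system:
  x*      = (0, 0.25)
  lambda* = (4.25)
  f(x*)   = -0.25

x* = (0, 0.25), lambda* = (4.25)


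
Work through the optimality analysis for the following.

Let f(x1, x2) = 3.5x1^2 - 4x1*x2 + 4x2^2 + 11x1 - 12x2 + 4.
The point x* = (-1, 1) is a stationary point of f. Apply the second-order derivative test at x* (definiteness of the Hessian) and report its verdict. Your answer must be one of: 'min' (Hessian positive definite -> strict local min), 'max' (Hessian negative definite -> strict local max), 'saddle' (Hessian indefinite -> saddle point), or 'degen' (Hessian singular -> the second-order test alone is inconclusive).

Compute the Hessian H = grad^2 f:
  H = [[7, -4], [-4, 8]]
Verify stationarity: grad f(x*) = H x* + g = (0, 0).
Eigenvalues of H: 3.4689, 11.5311.
Both eigenvalues > 0, so H is positive definite -> x* is a strict local min.

min


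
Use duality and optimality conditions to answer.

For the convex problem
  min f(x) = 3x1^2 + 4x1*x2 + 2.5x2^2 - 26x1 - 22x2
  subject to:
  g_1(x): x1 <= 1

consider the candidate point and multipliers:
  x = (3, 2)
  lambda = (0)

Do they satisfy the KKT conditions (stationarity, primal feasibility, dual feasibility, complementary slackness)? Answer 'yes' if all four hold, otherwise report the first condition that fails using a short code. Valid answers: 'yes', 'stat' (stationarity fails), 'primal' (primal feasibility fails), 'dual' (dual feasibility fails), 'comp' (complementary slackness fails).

Gradient of f: grad f(x) = Q x + c = (0, 0)
Constraint values g_i(x) = a_i^T x - b_i:
  g_1((3, 2)) = 2
Stationarity residual: grad f(x) + sum_i lambda_i a_i = (0, 0)
  -> stationarity OK
Primal feasibility (all g_i <= 0): FAILS
Dual feasibility (all lambda_i >= 0): OK
Complementary slackness (lambda_i * g_i(x) = 0 for all i): OK

Verdict: the first failing condition is primal_feasibility -> primal.

primal


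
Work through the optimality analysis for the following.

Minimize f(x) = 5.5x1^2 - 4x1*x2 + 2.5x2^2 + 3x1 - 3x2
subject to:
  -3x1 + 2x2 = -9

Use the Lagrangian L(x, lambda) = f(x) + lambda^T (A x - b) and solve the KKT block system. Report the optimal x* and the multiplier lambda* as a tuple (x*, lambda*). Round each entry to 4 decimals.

Form the Lagrangian:
  L(x, lambda) = (1/2) x^T Q x + c^T x + lambda^T (A x - b)
Stationarity (grad_x L = 0): Q x + c + A^T lambda = 0.
Primal feasibility: A x = b.

This gives the KKT block system:
  [ Q   A^T ] [ x     ]   [-c ]
  [ A    0  ] [ lambda ] = [ b ]

Solving the linear system:
  x*      = (1.6829, -1.9756)
  lambda* = (9.8049)
  f(x*)   = 49.6098

x* = (1.6829, -1.9756), lambda* = (9.8049)


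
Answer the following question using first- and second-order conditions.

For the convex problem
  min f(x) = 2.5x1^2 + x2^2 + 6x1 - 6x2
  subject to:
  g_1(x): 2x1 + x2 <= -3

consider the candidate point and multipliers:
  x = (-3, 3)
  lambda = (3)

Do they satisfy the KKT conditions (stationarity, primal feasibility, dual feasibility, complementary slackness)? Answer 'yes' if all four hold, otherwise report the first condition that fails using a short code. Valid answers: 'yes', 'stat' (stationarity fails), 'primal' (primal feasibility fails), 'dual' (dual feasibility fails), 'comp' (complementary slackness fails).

Gradient of f: grad f(x) = Q x + c = (-9, 0)
Constraint values g_i(x) = a_i^T x - b_i:
  g_1((-3, 3)) = 0
Stationarity residual: grad f(x) + sum_i lambda_i a_i = (-3, 3)
  -> stationarity FAILS
Primal feasibility (all g_i <= 0): OK
Dual feasibility (all lambda_i >= 0): OK
Complementary slackness (lambda_i * g_i(x) = 0 for all i): OK

Verdict: the first failing condition is stationarity -> stat.

stat


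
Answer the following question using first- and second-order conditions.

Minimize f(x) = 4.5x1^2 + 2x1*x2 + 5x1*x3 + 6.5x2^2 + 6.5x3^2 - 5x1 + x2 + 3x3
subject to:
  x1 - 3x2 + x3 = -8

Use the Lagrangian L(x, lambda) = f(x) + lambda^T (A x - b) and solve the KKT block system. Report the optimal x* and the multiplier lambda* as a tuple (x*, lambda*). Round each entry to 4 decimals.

Form the Lagrangian:
  L(x, lambda) = (1/2) x^T Q x + c^T x + lambda^T (A x - b)
Stationarity (grad_x L = 0): Q x + c + A^T lambda = 0.
Primal feasibility: A x = b.

This gives the KKT block system:
  [ Q   A^T ] [ x     ]   [-c ]
  [ A    0  ] [ lambda ] = [ b ]

Solving the linear system:
  x*      = (-0.5911, 2.223, -0.7398)
  lambda* = (9.5725)
  f(x*)   = 39.7695

x* = (-0.5911, 2.223, -0.7398), lambda* = (9.5725)


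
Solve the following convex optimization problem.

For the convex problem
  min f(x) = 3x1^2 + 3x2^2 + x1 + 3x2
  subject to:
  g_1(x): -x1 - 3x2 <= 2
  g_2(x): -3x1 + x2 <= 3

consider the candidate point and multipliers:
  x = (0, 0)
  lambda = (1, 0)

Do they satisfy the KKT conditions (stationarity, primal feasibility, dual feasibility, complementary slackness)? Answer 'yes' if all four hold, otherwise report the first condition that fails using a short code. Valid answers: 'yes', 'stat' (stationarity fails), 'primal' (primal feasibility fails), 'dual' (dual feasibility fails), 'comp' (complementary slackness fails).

Gradient of f: grad f(x) = Q x + c = (1, 3)
Constraint values g_i(x) = a_i^T x - b_i:
  g_1((0, 0)) = -2
  g_2((0, 0)) = -3
Stationarity residual: grad f(x) + sum_i lambda_i a_i = (0, 0)
  -> stationarity OK
Primal feasibility (all g_i <= 0): OK
Dual feasibility (all lambda_i >= 0): OK
Complementary slackness (lambda_i * g_i(x) = 0 for all i): FAILS

Verdict: the first failing condition is complementary_slackness -> comp.

comp


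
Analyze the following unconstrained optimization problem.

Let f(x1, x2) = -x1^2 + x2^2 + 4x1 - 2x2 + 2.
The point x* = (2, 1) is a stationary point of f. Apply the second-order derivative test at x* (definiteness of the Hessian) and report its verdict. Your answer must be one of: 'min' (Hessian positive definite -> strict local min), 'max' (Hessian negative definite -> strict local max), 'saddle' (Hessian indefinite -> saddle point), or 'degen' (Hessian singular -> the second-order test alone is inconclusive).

Compute the Hessian H = grad^2 f:
  H = [[-2, 0], [0, 2]]
Verify stationarity: grad f(x*) = H x* + g = (0, 0).
Eigenvalues of H: -2, 2.
Eigenvalues have mixed signs, so H is indefinite -> x* is a saddle point.

saddle


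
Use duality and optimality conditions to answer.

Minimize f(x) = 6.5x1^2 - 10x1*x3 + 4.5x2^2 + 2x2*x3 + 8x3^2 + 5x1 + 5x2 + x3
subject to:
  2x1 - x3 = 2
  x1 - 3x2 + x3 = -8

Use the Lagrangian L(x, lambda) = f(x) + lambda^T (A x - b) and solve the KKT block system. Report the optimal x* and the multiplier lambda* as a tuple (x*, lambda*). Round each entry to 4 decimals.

Form the Lagrangian:
  L(x, lambda) = (1/2) x^T Q x + c^T x + lambda^T (A x - b)
Stationarity (grad_x L = 0): Q x + c + A^T lambda = 0.
Primal feasibility: A x = b.

This gives the KKT block system:
  [ Q   A^T ] [ x     ]   [-c ]
  [ A    0  ] [ lambda ] = [ b ]

Solving the linear system:
  x*      = (0.1852, 2.1852, -1.6296)
  lambda* = (-15.4198, 7.1358)
  f(x*)   = 49.0741

x* = (0.1852, 2.1852, -1.6296), lambda* = (-15.4198, 7.1358)


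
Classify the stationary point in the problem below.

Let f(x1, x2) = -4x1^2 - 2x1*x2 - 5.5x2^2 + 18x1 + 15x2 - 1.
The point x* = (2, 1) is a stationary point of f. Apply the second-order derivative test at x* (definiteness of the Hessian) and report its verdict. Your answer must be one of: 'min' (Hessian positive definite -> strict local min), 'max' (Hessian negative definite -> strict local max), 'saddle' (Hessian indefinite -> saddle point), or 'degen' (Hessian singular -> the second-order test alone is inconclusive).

Compute the Hessian H = grad^2 f:
  H = [[-8, -2], [-2, -11]]
Verify stationarity: grad f(x*) = H x* + g = (0, 0).
Eigenvalues of H: -12, -7.
Both eigenvalues < 0, so H is negative definite -> x* is a strict local max.

max
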